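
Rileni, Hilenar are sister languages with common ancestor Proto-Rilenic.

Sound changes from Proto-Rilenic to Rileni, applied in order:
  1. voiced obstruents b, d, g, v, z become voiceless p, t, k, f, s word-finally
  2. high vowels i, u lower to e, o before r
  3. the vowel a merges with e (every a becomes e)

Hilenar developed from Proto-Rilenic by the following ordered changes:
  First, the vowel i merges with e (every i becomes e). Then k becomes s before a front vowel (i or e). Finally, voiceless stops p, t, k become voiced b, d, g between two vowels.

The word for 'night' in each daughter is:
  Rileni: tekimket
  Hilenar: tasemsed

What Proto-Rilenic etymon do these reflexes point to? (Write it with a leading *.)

*takimked

Position 4: Rileni has i, Hilenar has e. Rileni preserves i here (none of its changes turn any other segment into i), so the proto-segment is *i.
Position 3: Rileni has k, Hilenar has s. Taking the neighbouring segments as reconstructed: Rileni k can only go back to *k; Hilenar s could go back to *k or *s — the one source consistent with every daughter is *k.
Continuing position by position gives *takimked; check it forward:
Rileni: *takimked > takimket > tekimket  (by final devoicing, vowel merger)
Hilenar: start from *takimked.
  rule 1 (vowel merger): takimked → takemked
  rule 2 (palatalisation): takemked → tasemsed
  rule 3: no change — tasemsed
  ⇒ Hilenar tasemsed
*takimked is the unique common source.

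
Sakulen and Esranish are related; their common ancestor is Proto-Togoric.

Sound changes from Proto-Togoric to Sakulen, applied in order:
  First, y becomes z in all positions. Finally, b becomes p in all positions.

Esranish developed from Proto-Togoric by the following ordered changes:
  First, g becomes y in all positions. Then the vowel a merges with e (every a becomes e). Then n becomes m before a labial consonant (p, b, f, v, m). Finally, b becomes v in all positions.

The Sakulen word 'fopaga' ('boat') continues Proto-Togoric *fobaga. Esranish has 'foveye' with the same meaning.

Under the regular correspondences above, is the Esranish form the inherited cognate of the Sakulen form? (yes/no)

Derive the expected Esranish reflex of *fobaga:
Esranish: start from *fobaga.
  rule 1 (unconditioned shift): fobaga → fobaya
  rule 2 (vowel merger): fobaya → fobeye
  rule 3: no change — fobeye
  rule 4 (unconditioned shift): fobeye → foveye
  ⇒ Esranish foveye
Esranish 'foveye' matches the regular reflex exactly, so the pair is cognate.

yes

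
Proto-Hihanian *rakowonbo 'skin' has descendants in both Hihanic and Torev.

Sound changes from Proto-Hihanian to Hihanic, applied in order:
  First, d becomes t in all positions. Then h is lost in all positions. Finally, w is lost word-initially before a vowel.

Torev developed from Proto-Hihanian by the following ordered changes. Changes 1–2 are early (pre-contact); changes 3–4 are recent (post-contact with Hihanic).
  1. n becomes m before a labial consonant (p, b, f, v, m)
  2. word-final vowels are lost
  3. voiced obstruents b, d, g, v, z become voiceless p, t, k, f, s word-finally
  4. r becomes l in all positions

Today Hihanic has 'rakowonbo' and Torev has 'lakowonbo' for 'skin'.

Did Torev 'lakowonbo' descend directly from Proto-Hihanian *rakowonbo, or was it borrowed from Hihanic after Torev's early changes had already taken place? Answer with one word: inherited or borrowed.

If inherited, *rakowonbo would pass through all of Torev's changes:
Torev: start from *rakowonbo.
  rule 1 (nasal place assimilation): rakowonbo → rakowombo
  rule 2 (apocope): rakowombo → rakowomb
  rule 3 (final devoicing): rakowomb → rakowomp
  rule 4 (unconditioned shift): rakowomp → lakowomp
  ⇒ Torev lakowomp
If borrowed from Hihanic 'rakowonbo' after the early changes, it would undergo only the recent ones:
  rule 3 (final devoicing): no change (rakowonbo)
  rule 4 (unconditioned shift): rakowonbo → lakowonbo
  ⇒ as a loan: lakowonbo
Torev 'lakowonbo' matches the loan outcome 'lakowonbo', not the inherited 'lakowomp' — it skipped the early Torev changes, so it was borrowed from Hihanic.

borrowed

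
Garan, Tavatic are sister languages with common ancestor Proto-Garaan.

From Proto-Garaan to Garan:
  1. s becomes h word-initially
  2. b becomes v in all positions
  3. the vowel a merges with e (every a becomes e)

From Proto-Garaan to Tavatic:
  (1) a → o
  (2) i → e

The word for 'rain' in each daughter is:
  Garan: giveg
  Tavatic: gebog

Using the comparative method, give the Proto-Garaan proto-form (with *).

Position 4: Garan has e, Tavatic has o. Taking the neighbouring segments as reconstructed: Garan e could go back to *a or *e; Tavatic o could go back to *a or *o — the one source consistent with every daughter is *a.
Position 2: Garan has i, Tavatic has e. Garan preserves i here (none of its changes turn any other segment into i), so the proto-segment is *i.
Position 3: Garan has v, Tavatic has b. Tavatic preserves b here (none of its changes turn any other segment into b), so the proto-segment is *b.
The remaining positions agree across the daughters. Check the candidate against every language:
Garan: start from *gibag.
  rule 1: no change — gibag
  rule 2 (unconditioned shift): gibag → givag
  rule 3 (vowel merger): givag → giveg
  ⇒ Garan giveg
Tavatic: start from *gibag.
  rule 1 (vowel merger): gibag → gibog
  rule 2 (vowel merger): gibog → gebog
  ⇒ Tavatic gebog
*gibag is the unique common source.

*gibag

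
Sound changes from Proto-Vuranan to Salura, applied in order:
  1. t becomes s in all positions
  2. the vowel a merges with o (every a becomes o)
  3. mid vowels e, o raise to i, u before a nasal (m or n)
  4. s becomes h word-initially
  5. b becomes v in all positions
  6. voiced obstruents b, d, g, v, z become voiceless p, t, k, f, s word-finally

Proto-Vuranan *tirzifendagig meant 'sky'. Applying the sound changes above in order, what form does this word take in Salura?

hirzifindogik

Salura: *tirzifendagig > sirzifendagig > sirzifendogig > sirzifindogig > hirzifindogig > hirzifindogik  (by unconditioned shift, vowel merger, pre-nasal raising, debuccalisation, final devoicing)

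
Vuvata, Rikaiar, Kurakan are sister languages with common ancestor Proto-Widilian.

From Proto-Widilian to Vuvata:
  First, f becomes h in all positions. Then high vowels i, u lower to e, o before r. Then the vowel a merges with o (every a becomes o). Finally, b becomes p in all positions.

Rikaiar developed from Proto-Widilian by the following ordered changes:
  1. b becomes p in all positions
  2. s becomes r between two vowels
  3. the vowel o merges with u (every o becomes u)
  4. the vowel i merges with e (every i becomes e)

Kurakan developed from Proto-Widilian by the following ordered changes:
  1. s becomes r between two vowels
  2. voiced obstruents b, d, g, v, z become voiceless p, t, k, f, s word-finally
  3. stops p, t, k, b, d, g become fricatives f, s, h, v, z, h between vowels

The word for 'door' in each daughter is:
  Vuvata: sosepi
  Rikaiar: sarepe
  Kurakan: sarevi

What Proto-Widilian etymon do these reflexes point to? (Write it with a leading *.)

*sasebi

Position 2: Vuvata has o, Rikaiar has a, Kurakan has a. Rikaiar preserves a here (none of its changes turn any other segment into a), so the proto-segment is *a.
Position 5: Vuvata has p, Rikaiar has p, Kurakan has v. Taking the neighbouring segments as reconstructed: Vuvata p could go back to *p or *b; Rikaiar p could go back to *p or *b; Kurakan v could go back to *b or *v — the one source consistent with every daughter is *b.
Position 3: Vuvata has s, Rikaiar has r, Kurakan has r. Vuvata preserves s here (none of its changes turn any other segment into s), so the proto-segment is *s.
Verify the candidate proto-form against each daughter:
Vuvata: start from *sasebi.
  rule 1: no change — sasebi
  rule 2: no change — sasebi
  rule 3 (vowel merger): sasebi → sosebi
  rule 4 (unconditioned shift): sosebi → sosepi
  ⇒ Vuvata sosepi
Rikaiar: start from *sasebi.
  rule 1 (unconditioned shift): sasebi → sasepi
  rule 2 (rhotacism): sasepi → sarepi
  rule 3: no change — sarepi
  rule 4 (vowel merger): sarepi → sarepe
  ⇒ Rikaiar sarepe
Kurakan: *sasebi
  sasebi → sarebi   [rhotacism]
  sarebi (rule 2 does not apply)
  sarebi → sarevi   [intervocalic lenition]
  giving Kurakan sarevi.
Only *sasebi yields all of Vuvata sosepi, Rikaiar sarepe, Kurakan sarevi.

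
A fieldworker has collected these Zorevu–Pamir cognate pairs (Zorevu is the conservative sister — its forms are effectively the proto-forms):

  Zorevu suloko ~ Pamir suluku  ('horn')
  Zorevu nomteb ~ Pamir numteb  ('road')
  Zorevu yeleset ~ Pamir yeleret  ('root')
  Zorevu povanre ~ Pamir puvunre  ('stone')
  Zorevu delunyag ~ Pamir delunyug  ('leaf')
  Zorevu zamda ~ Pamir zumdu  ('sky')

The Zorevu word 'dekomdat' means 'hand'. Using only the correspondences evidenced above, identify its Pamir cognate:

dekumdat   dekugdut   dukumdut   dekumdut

dekumdut

nomteb ~ numteb — Zorevu o corresponds to Pamir u after a consonant, before a nasal.
delunyag ~ delunyug — Zorevu a corresponds to Pamir u after a consonant, before a consonant other than r, m, n, p, b, f, v.
Applying these to Zorevu 'dekomdat':
  dekomdat → dekumdat   (o→u after a consonant, before a nasal)
  dekumdat → dekumdut   (a→u after a consonant, before a consonant other than r, m, n, p, b, f, v)
So the Pamir cognate is 'dekumdut'.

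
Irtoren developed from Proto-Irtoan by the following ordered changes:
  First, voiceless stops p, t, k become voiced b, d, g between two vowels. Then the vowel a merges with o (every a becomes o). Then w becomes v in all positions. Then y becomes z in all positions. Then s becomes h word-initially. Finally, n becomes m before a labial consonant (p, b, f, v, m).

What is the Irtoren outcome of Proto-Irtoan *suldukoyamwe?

Irtoren: *suldukoyamwe
  suldukoyamwe → suldugoyamwe   [intervocalic voicing]
  suldugoyamwe → suldugoyomwe   [vowel merger]
  suldugoyomwe → suldugoyomve   [unconditioned shift]
  suldugoyomve → suldugozomve   [unconditioned shift]
  suldugozomve → huldugozomve   [debuccalisation]
  huldugozomve (rule 6 does not apply)
  giving Irtoren huldugozomve.

huldugozomve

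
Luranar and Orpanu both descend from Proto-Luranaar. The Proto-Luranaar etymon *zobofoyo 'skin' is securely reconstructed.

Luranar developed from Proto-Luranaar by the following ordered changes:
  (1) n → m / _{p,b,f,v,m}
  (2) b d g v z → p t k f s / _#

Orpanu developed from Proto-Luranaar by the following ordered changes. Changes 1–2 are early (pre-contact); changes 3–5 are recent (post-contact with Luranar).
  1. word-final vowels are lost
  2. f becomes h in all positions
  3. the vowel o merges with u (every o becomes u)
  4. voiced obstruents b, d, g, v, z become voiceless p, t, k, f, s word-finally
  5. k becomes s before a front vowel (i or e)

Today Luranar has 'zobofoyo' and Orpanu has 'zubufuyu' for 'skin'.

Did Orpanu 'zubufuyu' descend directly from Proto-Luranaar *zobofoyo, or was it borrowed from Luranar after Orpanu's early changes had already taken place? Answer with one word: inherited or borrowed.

If inherited, *zobofoyo would pass through all of Orpanu's changes:
Orpanu: *zobofoyo > zobofoy > zobohoy > zubuhuy  (by apocope, unconditioned shift, vowel merger)
If borrowed from Luranar 'zobofoyo' after the early changes, it would undergo only the recent ones:
  rule 3 (vowel merger): zobofoyo → zubufuyu
  rule 4 (final devoicing): no change (zubufuyu)
  rule 5 (palatalisation): no change (zubufuyu)
  ⇒ as a loan: zubufuyu
Orpanu 'zubufuyu' matches the loan outcome 'zubufuyu', not the inherited 'zubuhuy' — it skipped the early Orpanu changes, so it was borrowed from Luranar.

borrowed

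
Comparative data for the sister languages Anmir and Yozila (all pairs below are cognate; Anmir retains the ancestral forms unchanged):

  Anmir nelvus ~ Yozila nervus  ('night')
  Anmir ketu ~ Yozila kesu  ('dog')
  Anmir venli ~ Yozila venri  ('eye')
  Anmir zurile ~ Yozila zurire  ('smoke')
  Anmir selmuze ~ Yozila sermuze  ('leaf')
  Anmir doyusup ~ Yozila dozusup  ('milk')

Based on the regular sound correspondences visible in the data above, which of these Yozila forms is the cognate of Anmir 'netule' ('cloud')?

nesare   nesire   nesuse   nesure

ketu ~ kesu — Anmir t corresponds to Yozila s between vowels (before a back vowel).
zurile ~ zurire — Anmir l corresponds to Yozila r between vowels (before a front vowel).
Applying these to Anmir 'netule':
  netule → nesule   (t→s between vowels (before a back vowel))
  nesule → nesure   (l→r between vowels (before a front vowel))
So the Yozila cognate is 'nesure'.

nesure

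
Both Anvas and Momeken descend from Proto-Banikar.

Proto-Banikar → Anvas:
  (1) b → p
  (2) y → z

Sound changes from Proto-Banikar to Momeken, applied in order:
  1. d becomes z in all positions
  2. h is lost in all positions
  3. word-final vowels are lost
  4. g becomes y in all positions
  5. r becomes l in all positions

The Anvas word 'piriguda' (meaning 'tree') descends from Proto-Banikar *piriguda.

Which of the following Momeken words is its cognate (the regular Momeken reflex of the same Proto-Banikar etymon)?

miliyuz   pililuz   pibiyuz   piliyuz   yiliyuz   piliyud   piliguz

piliyuz

Momeken: *piriguda > piriguza > piriguz > piriyuz > piliyuz  (by unconditioned shift, apocope, unconditioned shift, unconditioned shift)
Only 'piliyuz' matches the regular Momeken development of *piriguda.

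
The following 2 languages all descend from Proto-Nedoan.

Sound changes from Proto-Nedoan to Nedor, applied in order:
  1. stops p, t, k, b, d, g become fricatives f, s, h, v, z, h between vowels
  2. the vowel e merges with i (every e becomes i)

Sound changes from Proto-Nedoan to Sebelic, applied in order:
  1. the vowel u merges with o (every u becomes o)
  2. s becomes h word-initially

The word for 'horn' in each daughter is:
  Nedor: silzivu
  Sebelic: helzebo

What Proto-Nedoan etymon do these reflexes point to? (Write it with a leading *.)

Position 1: Nedor has s, Sebelic has h. Taking the neighbouring segments as reconstructed: Nedor s can only go back to *s; Sebelic h could go back to *s or *h — the one source consistent with every daughter is *s.
Position 5: Nedor has i, Sebelic has e. Sebelic preserves e here (none of its changes turn any other segment into e), so the proto-segment is *e.
This points to *selzebu. Verify forward in each daughter:
Nedor: *selzebu
  selzebu → selzevu   [intervocalic lenition]
  selzevu → silzivu   [vowel merger]
  giving Nedor silzivu.
Sebelic: *selzebu
  selzebu → selzebo   [vowel merger]
  selzebo → helzebo   [debuccalisation]
  giving Sebelic helzebo.
No other proto-form is consistent with every reflex, so the reconstruction is *selzebu.

*selzebu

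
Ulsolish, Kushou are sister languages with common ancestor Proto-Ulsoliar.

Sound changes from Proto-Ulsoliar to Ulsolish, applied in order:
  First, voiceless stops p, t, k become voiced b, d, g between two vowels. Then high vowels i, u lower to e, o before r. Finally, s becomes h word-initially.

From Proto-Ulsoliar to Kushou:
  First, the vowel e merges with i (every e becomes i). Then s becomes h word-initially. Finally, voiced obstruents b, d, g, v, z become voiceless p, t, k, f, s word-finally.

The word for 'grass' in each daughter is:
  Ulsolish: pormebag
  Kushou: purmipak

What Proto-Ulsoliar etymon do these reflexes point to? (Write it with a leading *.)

Position 6: Ulsolish has b, Kushou has p. Taking the neighbouring segments as reconstructed: Ulsolish b could go back to *p or *b; Kushou p can only go back to *p — the one source consistent with every daughter is *p.
Position 5: Ulsolish has e, Kushou has i. Taking the neighbouring segments as reconstructed: Ulsolish e can only go back to *e; Kushou i could go back to *e or *i — the one source consistent with every daughter is *e.
Continuing position by position gives *purmepag; check it forward:
Ulsolish: start from *purmepag.
  rule 1 (intervocalic voicing): purmepag → purmebag
  rule 2 (pre-rhotic lowering): purmebag → pormebag
  rule 3: no change — pormebag
  ⇒ Ulsolish pormebag
Kushou: start from *purmepag.
  rule 1 (vowel merger): purmepag → purmipag
  rule 2: no change — purmipag
  rule 3 (final devoicing): purmipag → purmipak
  ⇒ Kushou purmipak
Only *purmepag yields all of Ulsolish pormebag, Kushou purmipak.

*purmepag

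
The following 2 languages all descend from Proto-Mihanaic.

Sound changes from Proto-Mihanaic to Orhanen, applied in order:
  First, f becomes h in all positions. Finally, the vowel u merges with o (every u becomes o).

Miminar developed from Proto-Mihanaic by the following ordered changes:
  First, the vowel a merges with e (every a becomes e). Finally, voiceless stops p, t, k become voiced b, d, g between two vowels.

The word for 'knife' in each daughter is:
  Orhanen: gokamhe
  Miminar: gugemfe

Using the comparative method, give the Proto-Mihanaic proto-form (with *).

Position 3: Orhanen has k, Miminar has g. Orhanen preserves k here (none of its changes turn any other segment into k), so the proto-segment is *k.
Position 6: Orhanen has h, Miminar has f. Miminar preserves f here (none of its changes turn any other segment into f), so the proto-segment is *f.
Position 2: Orhanen has o, Miminar has u. Miminar preserves u here (none of its changes turn any other segment into u), so the proto-segment is *u.
Continuing position by position gives *gukamfe; check it forward:
Orhanen: start from *gukamfe.
  rule 1 (unconditioned shift): gukamfe → gukamhe
  rule 2 (vowel merger): gukamhe → gokamhe
  ⇒ Orhanen gokamhe
Miminar: start from *gukamfe.
  rule 1 (vowel merger): gukamfe → gukemfe
  rule 2 (intervocalic voicing): gukemfe → gugemfe
  ⇒ Miminar gugemfe
No other proto-form is consistent with every reflex, so the reconstruction is *gukamfe.

*gukamfe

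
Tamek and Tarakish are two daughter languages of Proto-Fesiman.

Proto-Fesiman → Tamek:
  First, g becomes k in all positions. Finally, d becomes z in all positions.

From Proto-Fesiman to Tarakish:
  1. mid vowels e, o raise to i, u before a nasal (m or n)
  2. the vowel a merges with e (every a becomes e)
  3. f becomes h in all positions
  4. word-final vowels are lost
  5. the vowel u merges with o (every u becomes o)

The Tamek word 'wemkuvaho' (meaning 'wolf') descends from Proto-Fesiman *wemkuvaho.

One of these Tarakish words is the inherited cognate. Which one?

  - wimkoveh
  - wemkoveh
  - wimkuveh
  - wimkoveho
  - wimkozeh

Tarakish: start from *wemkuvaho.
  rule 1 (pre-nasal raising): wemkuvaho → wimkuvaho
  rule 2 (vowel merger): wimkuvaho → wimkuveho
  rule 3: no change — wimkuveho
  rule 4 (apocope): wimkuveho → wimkuveh
  rule 5 (vowel merger): wimkuveh → wimkoveh
  ⇒ Tarakish wimkoveh
Among the options, 'wimkoveh' alone shows every Tarakish change applied in order.

wimkoveh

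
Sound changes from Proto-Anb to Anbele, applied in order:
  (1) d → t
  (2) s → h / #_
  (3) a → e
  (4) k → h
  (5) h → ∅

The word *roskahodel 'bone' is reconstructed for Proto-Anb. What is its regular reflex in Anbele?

roseotel

Anbele: start from *roskahodel.
  rule 1 (unconditioned shift): roskahodel → roskahotel
  rule 2: no change — roskahotel
  rule 3 (vowel merger): roskahotel → roskehotel
  rule 4 (unconditioned shift): roskehotel → roshehotel
  rule 5 (h-loss): roshehotel → roseotel
  ⇒ Anbele roseotel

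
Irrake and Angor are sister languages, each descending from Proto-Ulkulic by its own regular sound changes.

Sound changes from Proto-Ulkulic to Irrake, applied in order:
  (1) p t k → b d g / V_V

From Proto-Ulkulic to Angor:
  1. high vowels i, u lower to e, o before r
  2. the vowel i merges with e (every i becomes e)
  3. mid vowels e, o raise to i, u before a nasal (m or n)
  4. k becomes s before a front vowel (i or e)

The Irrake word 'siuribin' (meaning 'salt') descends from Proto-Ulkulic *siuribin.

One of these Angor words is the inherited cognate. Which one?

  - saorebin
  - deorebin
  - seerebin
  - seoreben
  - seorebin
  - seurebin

Angor: *siuribin
  siuribin → sioribin   [pre-rhotic lowering]
  sioribin → seoreben   [vowel merger]
  seoreben → seorebin   [pre-nasal raising]
  seorebin (rule 4 does not apply)
  giving Angor seorebin.
Only 'seorebin' matches the regular Angor development of *siuribin.

seorebin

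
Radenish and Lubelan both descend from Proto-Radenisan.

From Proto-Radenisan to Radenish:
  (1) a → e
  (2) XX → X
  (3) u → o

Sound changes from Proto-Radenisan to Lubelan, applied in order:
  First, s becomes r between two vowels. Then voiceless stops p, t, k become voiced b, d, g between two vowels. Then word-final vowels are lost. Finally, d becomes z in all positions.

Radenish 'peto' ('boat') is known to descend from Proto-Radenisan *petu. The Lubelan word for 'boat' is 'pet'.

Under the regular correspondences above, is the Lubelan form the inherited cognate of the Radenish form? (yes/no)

no

Derive the expected Lubelan reflex of *petu:
Lubelan: *petu > pedu > ped > pez  (by intervocalic voicing, apocope, unconditioned shift)
The regular Lubelan reflex would be 'pez', but the attested form is 'pet'. The correspondence is irregular, so they are not cognates (the Lubelan form has a different source).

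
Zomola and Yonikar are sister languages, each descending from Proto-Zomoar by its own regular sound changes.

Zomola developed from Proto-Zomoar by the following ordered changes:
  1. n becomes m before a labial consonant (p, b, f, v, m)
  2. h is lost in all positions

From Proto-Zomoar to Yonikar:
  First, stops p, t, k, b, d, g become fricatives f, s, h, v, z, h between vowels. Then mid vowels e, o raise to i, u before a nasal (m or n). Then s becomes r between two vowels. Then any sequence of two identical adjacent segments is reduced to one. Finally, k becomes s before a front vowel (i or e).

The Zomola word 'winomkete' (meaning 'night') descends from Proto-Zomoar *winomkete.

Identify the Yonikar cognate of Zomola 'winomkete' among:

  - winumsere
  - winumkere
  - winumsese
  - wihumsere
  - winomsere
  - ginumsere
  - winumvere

Yonikar: *winomkete
  winomkete → winomkese   [intervocalic lenition]
  winomkese → winumkese   [pre-nasal raising]
  winumkese → winumkere   [rhotacism]
  winumkere (rule 4 does not apply)
  winumkere → winumsere   [palatalisation]
  giving Yonikar winumsere.
Among the options, 'winumsere' alone shows every Yonikar change applied in order.

winumsere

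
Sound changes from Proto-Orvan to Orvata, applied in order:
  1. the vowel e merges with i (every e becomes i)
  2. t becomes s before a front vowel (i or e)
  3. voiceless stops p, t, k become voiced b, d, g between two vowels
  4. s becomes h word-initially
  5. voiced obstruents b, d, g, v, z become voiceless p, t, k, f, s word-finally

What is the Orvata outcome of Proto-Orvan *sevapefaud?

Orvata: *sevapefaud > sivapifaud > sivabifaud > hivabifaud > hivabifaut  (by vowel merger, intervocalic voicing, debuccalisation, final devoicing)

hivabifaut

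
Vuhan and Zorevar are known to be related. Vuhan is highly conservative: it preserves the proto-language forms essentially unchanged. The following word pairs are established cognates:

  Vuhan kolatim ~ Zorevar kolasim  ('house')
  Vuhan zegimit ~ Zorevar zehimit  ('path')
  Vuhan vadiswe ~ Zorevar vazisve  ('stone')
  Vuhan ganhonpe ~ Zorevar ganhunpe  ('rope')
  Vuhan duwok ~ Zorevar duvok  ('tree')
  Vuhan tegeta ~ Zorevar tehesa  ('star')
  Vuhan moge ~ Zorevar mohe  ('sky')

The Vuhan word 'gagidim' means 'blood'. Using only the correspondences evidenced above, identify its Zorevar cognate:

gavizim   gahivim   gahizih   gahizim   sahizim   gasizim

gahizim

zegimit ~ zehimit — Vuhan g corresponds to Zorevar h between vowels (before a front vowel).
vadiswe ~ vazisve — Vuhan d corresponds to Zorevar z between vowels (before a front vowel).
Applying these to Vuhan 'gagidim':
  gagidim → gahidim   (g→h between vowels (before a front vowel))
  gahidim → gahizim   (d→z between vowels (before a front vowel))
So the Zorevar cognate is 'gahizim'.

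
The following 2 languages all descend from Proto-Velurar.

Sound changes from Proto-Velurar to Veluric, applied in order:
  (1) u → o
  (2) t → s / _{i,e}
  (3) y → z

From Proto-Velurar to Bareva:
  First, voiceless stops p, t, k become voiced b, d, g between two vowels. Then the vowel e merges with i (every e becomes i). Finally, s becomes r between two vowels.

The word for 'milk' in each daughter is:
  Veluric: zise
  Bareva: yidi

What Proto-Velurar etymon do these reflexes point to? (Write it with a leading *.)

*yite

Position 3: Veluric has s, Bareva has d. Taking the neighbouring segments as reconstructed: Veluric s could go back to *t or *s; Bareva d could go back to *t or *d — the one source consistent with every daughter is *t.
Position 1: Veluric has z, Bareva has y. Bareva preserves y here (none of its changes turn any other segment into y), so the proto-segment is *y.
This points to *yite. Verify forward in each daughter:
Veluric: start from *yite.
  rule 1: no change — yite
  rule 2 (palatalisation): yite → yise
  rule 3 (unconditioned shift): yise → zise
  ⇒ Veluric zise
Bareva: *yite
  yite → yide   [intervocalic voicing]
  yide → yidi   [vowel merger]
  yidi (rule 3 does not apply)
  giving Bareva yidi.
*yite is the unique common source.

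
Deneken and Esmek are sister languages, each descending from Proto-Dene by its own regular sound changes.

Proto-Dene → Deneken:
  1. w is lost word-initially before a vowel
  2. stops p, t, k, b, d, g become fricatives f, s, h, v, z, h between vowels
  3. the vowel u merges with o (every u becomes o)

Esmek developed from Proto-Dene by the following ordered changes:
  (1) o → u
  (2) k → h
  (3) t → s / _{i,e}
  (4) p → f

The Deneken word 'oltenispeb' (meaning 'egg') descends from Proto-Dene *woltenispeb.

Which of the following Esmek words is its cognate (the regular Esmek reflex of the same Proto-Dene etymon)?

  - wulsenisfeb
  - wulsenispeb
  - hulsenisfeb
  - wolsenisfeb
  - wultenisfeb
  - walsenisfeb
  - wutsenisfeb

Esmek: *woltenispeb
  woltenispeb → wultenispeb   [vowel merger]
  wultenispeb (rule 2 does not apply)
  wultenispeb → wulsenispeb   [palatalisation]
  wulsenispeb → wulsenisfeb   [unconditioned shift]
  giving Esmek wulsenisfeb.
Only 'wulsenisfeb' matches the regular Esmek development of *woltenispeb.

wulsenisfeb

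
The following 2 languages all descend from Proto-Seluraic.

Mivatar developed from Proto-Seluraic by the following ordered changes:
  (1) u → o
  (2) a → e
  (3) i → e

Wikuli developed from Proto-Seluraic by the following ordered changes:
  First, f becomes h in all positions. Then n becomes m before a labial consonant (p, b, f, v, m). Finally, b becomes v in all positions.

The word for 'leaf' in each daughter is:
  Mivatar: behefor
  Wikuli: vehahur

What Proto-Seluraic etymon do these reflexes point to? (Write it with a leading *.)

*behafur

Position 6: Mivatar has o, Wikuli has u. Wikuli preserves u here (none of its changes turn any other segment into u), so the proto-segment is *u.
Position 5: Mivatar has f, Wikuli has h. Mivatar preserves f here (none of its changes turn any other segment into f), so the proto-segment is *f.
Position 1: Mivatar has b, Wikuli has v. Mivatar preserves b here (none of its changes turn any other segment into b), so the proto-segment is *b.
This points to *behafur. Verify forward in each daughter:
Mivatar: start from *behafur.
  rule 1 (vowel merger): behafur → behafor
  rule 2 (vowel merger): behafor → behefor
  rule 3: no change — behefor
  ⇒ Mivatar behefor
Wikuli: *behafur
  behafur → behahur   [unconditioned shift]
  behahur (rule 2 does not apply)
  behahur → vehahur   [unconditioned shift]
  giving Wikuli vehahur.
*behafur is the unique common source.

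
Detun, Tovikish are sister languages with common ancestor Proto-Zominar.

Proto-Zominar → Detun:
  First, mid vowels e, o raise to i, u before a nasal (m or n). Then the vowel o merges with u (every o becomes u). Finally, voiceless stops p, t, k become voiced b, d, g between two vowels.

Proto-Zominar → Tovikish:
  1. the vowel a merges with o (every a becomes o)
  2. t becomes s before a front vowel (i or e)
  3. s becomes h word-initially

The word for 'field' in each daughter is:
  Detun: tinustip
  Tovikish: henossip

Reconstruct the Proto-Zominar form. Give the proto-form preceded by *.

Position 2: Detun has i, Tovikish has e. Tovikish preserves e here (none of its changes turn any other segment into e), so the proto-segment is *e.
Position 4: Detun has u, Tovikish has o. Taking the neighbouring segments as reconstructed: Detun u could go back to *o or *u; Tovikish o could go back to *a or *o — the one source consistent with every daughter is *o.
Position 6: Detun has t, Tovikish has s. Detun preserves t here (none of its changes turn any other segment into t), so the proto-segment is *t.
This points to *tenostip. Verify forward in each daughter:
Detun: *tenostip > tinostip > tinustip  (by pre-nasal raising, vowel merger)
Tovikish: start from *tenostip.
  rule 1: no change — tenostip
  rule 2 (palatalisation): tenostip → senossip
  rule 3 (debuccalisation): senossip → henossip
  ⇒ Tovikish henossip
No other proto-form is consistent with every reflex, so the reconstruction is *tenostip.

*tenostip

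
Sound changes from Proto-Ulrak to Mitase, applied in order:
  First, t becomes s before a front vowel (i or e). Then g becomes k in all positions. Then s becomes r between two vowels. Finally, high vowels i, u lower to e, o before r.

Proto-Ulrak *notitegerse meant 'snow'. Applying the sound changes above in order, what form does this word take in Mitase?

norerekerse

Mitase: *notitegerse > nosisegerse > nosisekerse > norirekerse > norerekerse  (by palatalisation, unconditioned shift, rhotacism, pre-rhotic lowering)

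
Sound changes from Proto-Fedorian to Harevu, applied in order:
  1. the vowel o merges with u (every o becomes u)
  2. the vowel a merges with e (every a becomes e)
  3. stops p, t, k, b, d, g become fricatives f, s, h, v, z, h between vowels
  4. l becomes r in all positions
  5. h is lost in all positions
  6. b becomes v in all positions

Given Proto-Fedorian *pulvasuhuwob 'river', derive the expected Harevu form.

purvesuuwuv

Harevu: *pulvasuhuwob > pulvasuhuwub > pulvesuhuwub > purvesuhuwub > purvesuuwub > purvesuuwuv  (by vowel merger, vowel merger, unconditioned shift, h-loss, unconditioned shift)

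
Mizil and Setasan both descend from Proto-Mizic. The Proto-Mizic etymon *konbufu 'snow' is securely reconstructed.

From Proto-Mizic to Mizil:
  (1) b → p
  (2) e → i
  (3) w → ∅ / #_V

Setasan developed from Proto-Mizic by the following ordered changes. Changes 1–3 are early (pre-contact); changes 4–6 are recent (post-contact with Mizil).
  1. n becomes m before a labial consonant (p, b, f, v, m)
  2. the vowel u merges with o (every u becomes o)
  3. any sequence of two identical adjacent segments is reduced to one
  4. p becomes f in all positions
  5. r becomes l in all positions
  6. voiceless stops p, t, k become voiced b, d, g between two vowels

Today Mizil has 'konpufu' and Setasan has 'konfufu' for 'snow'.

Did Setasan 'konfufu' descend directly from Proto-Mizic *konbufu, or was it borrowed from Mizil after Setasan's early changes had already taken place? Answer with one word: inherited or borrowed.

borrowed

If inherited, *konbufu would pass through all of Setasan's changes:
Setasan: *konbufu
  konbufu → kombufu   [nasal place assimilation]
  kombufu → kombofo   [vowel merger]
  kombofo (rule 3 does not apply)
  kombofo (rule 4 does not apply)
  kombofo (rule 5 does not apply)
  kombofo (rule 6 does not apply)
  giving Setasan kombofo.
If borrowed from Mizil 'konpufu' after the early changes, it would undergo only the recent ones:
  rule 4 (unconditioned shift): konpufu → konfufu
  rule 5 (unconditioned shift): no change (konfufu)
  rule 6 (intervocalic voicing): no change (konfufu)
  ⇒ as a loan: konfufu
Setasan 'konfufu' matches the loan outcome 'konfufu', not the inherited 'kombofo' — it skipped the early Setasan changes, so it was borrowed from Mizil.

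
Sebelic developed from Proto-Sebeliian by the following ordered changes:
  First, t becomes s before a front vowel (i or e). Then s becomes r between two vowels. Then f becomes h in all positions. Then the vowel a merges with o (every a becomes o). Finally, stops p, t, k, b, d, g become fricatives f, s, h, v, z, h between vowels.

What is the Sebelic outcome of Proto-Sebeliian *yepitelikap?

yefirelihop

Sebelic: *yepitelikap > yepiselikap > yepirelikap > yepirelikop > yefirelihop  (by palatalisation, rhotacism, vowel merger, intervocalic lenition)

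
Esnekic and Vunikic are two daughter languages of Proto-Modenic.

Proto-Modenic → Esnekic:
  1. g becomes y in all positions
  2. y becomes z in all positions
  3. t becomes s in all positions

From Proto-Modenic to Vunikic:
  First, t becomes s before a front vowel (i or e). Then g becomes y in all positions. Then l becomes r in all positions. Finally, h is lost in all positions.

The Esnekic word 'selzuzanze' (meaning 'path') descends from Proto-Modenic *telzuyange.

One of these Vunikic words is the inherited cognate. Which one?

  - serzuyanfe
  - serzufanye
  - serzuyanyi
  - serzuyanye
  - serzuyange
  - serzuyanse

serzuyanye

Vunikic: start from *telzuyange.
  rule 1 (palatalisation): telzuyange → selzuyange
  rule 2 (unconditioned shift): selzuyange → selzuyanye
  rule 3 (unconditioned shift): selzuyanye → serzuyanye
  rule 4: no change — serzuyanye
  ⇒ Vunikic serzuyanye
The other candidates each miss or misapply at least one Vunikic change.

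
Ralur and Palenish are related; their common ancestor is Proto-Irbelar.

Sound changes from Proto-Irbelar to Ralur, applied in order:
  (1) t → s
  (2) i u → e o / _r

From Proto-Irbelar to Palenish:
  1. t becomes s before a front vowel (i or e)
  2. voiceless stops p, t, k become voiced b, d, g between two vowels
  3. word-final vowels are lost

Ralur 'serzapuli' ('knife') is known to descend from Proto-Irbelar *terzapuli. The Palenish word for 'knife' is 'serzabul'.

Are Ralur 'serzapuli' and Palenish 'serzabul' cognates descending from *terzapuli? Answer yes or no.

yes

Derive the expected Palenish reflex of *terzapuli:
Palenish: *terzapuli > serzapuli > serzabuli > serzabul  (by palatalisation, intervocalic voicing, apocope)
Palenish 'serzabul' matches the regular reflex exactly, so the pair is cognate.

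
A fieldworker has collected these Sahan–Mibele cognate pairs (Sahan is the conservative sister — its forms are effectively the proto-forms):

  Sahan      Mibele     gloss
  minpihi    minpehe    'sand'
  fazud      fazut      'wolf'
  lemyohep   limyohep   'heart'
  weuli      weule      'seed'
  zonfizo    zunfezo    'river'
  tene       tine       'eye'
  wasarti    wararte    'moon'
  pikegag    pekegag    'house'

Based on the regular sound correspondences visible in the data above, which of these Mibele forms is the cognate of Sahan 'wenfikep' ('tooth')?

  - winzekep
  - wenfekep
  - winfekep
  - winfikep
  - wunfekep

tene ~ tine — Sahan e corresponds to Mibele i after a consonant, before a nasal.
minpihi ~ minpehe, zonfizo ~ zunfezo — Sahan i corresponds to Mibele e after a consonant, before a consonant other than r, m, n, p, b, f, v.
Applying these to Sahan 'wenfikep':
  wenfikep → winfikep   (e→i after a consonant, before a nasal)
  winfikep → winfekep   (i→e after a consonant, before a consonant other than r, m, n, p, b, f, v)
So the Mibele cognate is 'winfekep'.

winfekep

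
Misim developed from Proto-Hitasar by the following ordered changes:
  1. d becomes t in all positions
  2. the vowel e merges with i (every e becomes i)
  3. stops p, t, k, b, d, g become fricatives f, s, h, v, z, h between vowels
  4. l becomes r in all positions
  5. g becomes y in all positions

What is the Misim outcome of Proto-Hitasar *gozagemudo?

Misim: *gozagemudo
  gozagemudo → gozagemuto   [unconditioned shift]
  gozagemuto → gozagimuto   [vowel merger]
  gozagimuto → gozahimuso   [intervocalic lenition]
  gozahimuso (rule 4 does not apply)
  gozahimuso → yozahimuso   [unconditioned shift]
  giving Misim yozahimuso.

yozahimuso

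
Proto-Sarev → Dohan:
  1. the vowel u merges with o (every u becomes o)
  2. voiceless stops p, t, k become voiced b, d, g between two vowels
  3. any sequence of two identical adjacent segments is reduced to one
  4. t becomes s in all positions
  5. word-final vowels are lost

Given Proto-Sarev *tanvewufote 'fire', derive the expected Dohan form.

Dohan: start from *tanvewufote.
  rule 1 (vowel merger): tanvewufote → tanvewofote
  rule 2 (intervocalic voicing): tanvewofote → tanvewofode
  rule 3: no change — tanvewofode
  rule 4 (unconditioned shift): tanvewofode → sanvewofode
  rule 5 (apocope): sanvewofode → sanvewofod
  ⇒ Dohan sanvewofod

sanvewofod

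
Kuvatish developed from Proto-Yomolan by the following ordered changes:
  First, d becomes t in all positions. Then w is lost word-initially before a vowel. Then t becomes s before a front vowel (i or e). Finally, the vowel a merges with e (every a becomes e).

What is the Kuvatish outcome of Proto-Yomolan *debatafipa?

Kuvatish: *debatafipa
  debatafipa → tebatafipa   [unconditioned shift]
  tebatafipa (rule 2 does not apply)
  tebatafipa → sebatafipa   [palatalisation]
  sebatafipa → sebetefipe   [vowel merger]
  giving Kuvatish sebetefipe.

sebetefipe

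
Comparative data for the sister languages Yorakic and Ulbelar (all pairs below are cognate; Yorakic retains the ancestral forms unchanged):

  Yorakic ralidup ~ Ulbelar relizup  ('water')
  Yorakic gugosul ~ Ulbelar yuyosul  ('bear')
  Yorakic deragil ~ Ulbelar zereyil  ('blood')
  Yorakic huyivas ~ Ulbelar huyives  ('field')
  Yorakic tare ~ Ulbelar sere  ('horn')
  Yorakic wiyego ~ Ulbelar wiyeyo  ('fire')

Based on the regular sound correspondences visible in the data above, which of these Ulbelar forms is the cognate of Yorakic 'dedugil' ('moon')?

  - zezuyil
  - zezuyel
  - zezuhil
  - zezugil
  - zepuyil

deragil ~ zereyil — Yorakic d corresponds to Ulbelar z word-initially before a front vowel.
ralidup ~ relizup — Yorakic d corresponds to Ulbelar z between vowels (before a back vowel).
deragil ~ zereyil — Yorakic g corresponds to Ulbelar y between vowels (before a front vowel).
Applying these to Yorakic 'dedugil':
  dedugil → zedugil   (d→z word-initially before a front vowel)
  zedugil → zezugil   (d→z between vowels (before a back vowel))
  zezugil → zezuyil   (g→y between vowels (before a front vowel))
So the Ulbelar cognate is 'zezuyil'.

zezuyil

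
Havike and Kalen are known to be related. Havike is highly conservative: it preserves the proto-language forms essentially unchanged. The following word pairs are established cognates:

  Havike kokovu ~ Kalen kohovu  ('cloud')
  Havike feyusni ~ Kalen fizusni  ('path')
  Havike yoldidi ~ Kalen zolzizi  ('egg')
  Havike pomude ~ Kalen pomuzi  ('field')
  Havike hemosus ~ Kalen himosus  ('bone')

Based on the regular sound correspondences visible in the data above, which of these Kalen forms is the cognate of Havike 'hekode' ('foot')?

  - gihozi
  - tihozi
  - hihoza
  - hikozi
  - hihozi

feyusni ~ fizusni — Havike e corresponds to Kalen i after a consonant, before a consonant other than r, m, n, p, b, f, v.
kokovu ~ kohovu — Havike k corresponds to Kalen h between vowels (before a back vowel).
pomude ~ pomuzi — Havike d corresponds to Kalen z between vowels (before a front vowel).
pomude ~ pomuzi — Havike e corresponds to Kalen i word-finally.
Applying these to Havike 'hekode':
  hekode → hikode   (e→i after a consonant, before a consonant other than r, m, n, p, b, f, v)
  hikode → hihode   (k→h between vowels (before a back vowel))
  hihode → hihoze   (d→z between vowels (before a front vowel))
  hihoze → hihozi   (e→i word-finally)
So the Kalen cognate is 'hihozi'.

hihozi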